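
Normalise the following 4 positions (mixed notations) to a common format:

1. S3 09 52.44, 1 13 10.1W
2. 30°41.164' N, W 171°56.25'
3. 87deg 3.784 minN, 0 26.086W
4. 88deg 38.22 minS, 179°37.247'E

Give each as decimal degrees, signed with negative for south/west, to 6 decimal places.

1. -3.164567, -1.219472
2. 30.686067, -171.937500
3. 87.063067, -0.434767
4. -88.637000, 179.620783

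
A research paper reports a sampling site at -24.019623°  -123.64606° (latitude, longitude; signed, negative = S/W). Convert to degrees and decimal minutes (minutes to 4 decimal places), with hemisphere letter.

Latitude is negative → S; |value| = 24.019623
Lat: minutes = (24.019623 − 24) × 60 = 1.177380
Longitude is negative → W; |value| = 123.646060
λ: minutes = (123.646060 − 123) × 60 = 38.763600

24° 1.1774′ S, 123° 38.7636′ W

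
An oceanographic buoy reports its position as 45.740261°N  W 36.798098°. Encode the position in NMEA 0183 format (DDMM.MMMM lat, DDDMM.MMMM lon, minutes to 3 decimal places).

Latitude: 45° + 0.740261 × 60 = 45° 44.41566′
λ: minutes = (36.798098 − 36) × 60 = 47.88588

4544.416,N / 03647.886,W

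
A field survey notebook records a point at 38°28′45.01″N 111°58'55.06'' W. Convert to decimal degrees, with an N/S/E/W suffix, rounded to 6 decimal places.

Latitude: 38 + 28/60 + 45.01/3600 = 38.4791694
Longitude: 111° + 58/60 + 55.06/3600 = 111 + 0.966667 + 0.015294 = 111.9819611

38.479169° N, 111.981961° W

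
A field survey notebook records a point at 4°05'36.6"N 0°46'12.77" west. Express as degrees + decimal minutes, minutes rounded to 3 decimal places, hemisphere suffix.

4° 5.610′ N, 0° 46.213′ W

Lat: seconds/60 = 0.61000; minutes = 5 + 0.61000 = 5.61000
Lon: seconds/60 = 0.21283; minutes = 46 + 0.21283 = 46.21283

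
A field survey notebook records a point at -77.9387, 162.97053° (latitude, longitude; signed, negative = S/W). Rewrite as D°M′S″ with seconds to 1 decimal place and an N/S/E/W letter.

77°56′19.3″ S, 162°58′13.9″ E

Latitude is negative → S; |value| = 77.938700
Latitude: 0.938700° → 56.32200′; 0.32200 × 60 = 19.320″
λ: 0.970530° → 58.23180′; 0.23180 × 60 = 13.908″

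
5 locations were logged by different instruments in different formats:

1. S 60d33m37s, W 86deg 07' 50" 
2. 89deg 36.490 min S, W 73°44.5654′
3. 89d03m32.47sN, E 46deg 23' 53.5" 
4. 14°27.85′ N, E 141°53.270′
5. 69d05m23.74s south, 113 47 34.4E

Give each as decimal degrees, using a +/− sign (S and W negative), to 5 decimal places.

Point 1:
  Lat: 60° + 33/60 + 37/3600 = 60 + 0.550000 + 0.010278 = 60.560278
  S ⇒ negate
  Longitude: 86 + 7/60 + 50/3600 = 86.130556
  W → negative
Point 2:
  Latitude: 36.49′ = 0.608167°; total 89.608167
  S → negative
  Lon: 73 + 44.5654/60 = 73.742757
  W → negative
Point 3:
  φ: 89° + 3/60 + 32.47/3600 = 89 + 0.050000 + 0.009019 = 89.059019
  N ⇒ keep positive
  λ: 23′ + 53.5″ = 23.89167′; 46 + 23.89167/60 = 46.398194
  E ⇒ keep positive
Point 4:
  Lat: 14 + 27.85/60 = 14.464167
  N → positive
  λ: 141 + 53.27/60 = 141.887833
  E ⇒ keep positive
Point 5:
  Latitude: 69 + 5/60 + 23.74/3600 = 69.089928
  S → negative
  Longitude: 113° + 47/60 + 34.4/3600 = 113 + 0.783333 + 0.009556 = 113.792889
  E → positive

1. -60.56028, -86.13056
2. -89.60817, -73.74276
3. 89.05902, 46.39819
4. 14.46417, 141.88783
5. -69.08993, 113.79289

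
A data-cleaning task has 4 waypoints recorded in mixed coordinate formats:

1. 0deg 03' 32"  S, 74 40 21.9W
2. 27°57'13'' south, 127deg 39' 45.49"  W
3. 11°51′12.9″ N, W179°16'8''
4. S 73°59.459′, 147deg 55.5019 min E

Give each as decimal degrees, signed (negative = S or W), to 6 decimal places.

Point 1:
  Latitude: 3′ + 32″ = 3.53333′; 0 + 3.53333/60 = 0.0588889
  S → negative
  Lon: 74° + 40/60 + 21.9/3600 = 74 + 0.666667 + 0.006083 = 74.6727500
  W → negative
Point 2:
  φ: 27° + 57/60 + 13/3600 = 27 + 0.950000 + 0.003611 = 27.9536111
  S → negative
  Lon: 127° + 39/60 + 45.49/3600 = 127 + 0.650000 + 0.012636 = 127.6626361
  hemisphere W, so the sign is −
Point 3:
  Latitude: 11 + 51/60 + 12.9/3600 = 11.8535833
  N ⇒ keep positive
  Lon: 179 + 16/60 + 8/3600 = 179.2688889
  W ⇒ negate
Point 4:
  Latitude: 73 + 59.459/60 = 73.9909833
  S ⇒ negate
  Longitude: 147 + 55.5019/60 = 147.9250317
  E → positive

1. -0.058889, -74.672750
2. -27.953611, -127.662636
3. 11.853583, -179.268889
4. -73.990983, 147.925032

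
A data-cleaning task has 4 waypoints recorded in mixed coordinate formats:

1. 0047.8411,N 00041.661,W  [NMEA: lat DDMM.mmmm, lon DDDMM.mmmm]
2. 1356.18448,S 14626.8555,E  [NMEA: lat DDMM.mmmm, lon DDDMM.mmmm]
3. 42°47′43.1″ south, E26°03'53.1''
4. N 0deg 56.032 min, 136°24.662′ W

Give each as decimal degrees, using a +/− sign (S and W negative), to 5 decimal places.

1. 0.79735, -0.69435
2. -13.93641, 146.44759
3. -42.79531, 26.06475
4. 0.93387, -136.41103

Point 1:
  Lat: degrees = first 2 digits = 0, minutes = 47.8411; 0 + 47.8411/60 = 0.797352
  N → positive
  Lon: split at 3 digits → 000° and 41.661′; 0 + 41.661/60 = 0.694350
  W → negative
Point 2:
  Latitude: split at 2 digits → 13° and 56.18448′; 13 + 56.18448/60 = 13.936408
  S ⇒ negate
  Longitude: split at 3 digits → 146° and 26.8555′; 146 + 26.8555/60 = 146.447592
  E → positive
Point 3:
  φ: 42° + 47/60 + 43.1/3600 = 42 + 0.783333 + 0.011972 = 42.795306
  S ⇒ negate
  Longitude: 3′ + 53.1″ = 3.88500′; 26 + 3.88500/60 = 26.064750
  E → positive
Point 4:
  Lat: 56.032′ = 0.933867°; total 0.933867
  N → positive
  λ: 136 + 24.662/60 = 136.411033
  hemisphere W, so the sign is −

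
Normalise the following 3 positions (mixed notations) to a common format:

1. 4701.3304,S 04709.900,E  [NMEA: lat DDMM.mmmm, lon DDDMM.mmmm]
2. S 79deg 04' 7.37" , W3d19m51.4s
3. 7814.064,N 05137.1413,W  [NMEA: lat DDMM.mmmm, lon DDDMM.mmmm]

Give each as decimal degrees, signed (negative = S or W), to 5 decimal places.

Point 1:
  φ: degrees = first 2 digits = 47, minutes = 1.3304; 47 + 1.3304/60 = 47.022173
  S → negative
  Lon: degrees = first 3 digits = 47, minutes = 9.9; 47 + 9.9/60 = 47.165000
  E → positive
Point 2:
  Lat: 79 + 4/60 + 7.37/3600 = 79.068714
  S → negative
  Lon: 3° + 19/60 + 51.4/3600 = 3 + 0.316667 + 0.014278 = 3.330944
  hemisphere W, so the sign is −
Point 3:
  Latitude: degrees = first 2 digits = 78, minutes = 14.064; 78 + 14.064/60 = 78.234400
  N → positive
  λ: split at 3 digits → 051° and 37.1413′; 51 + 37.1413/60 = 51.619022
  hemisphere W, so the sign is −

1. -47.02217, 47.16500
2. -79.06871, -3.33094
3. 78.23440, -51.61902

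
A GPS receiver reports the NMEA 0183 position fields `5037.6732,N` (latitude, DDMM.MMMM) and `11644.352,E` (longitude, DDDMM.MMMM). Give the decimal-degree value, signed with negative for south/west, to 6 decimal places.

Lat: degrees = first 2 digits = 50, minutes = 37.6732; 50 + 37.6732/60 = 50.6278867
N ⇒ keep positive
Longitude: degrees = first 3 digits = 116, minutes = 44.352; 116 + 44.352/60 = 116.7392000
E → positive

50.627887, 116.739200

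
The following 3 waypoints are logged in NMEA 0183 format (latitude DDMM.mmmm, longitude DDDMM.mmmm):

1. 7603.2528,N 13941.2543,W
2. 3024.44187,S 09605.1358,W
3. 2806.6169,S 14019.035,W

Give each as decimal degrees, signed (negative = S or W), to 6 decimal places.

Point 1:
  Latitude: split at 2 digits → 76° and 3.2528′; 76 + 3.2528/60 = 76.0542133
  N ⇒ keep positive
  Longitude: split at 3 digits → 139° and 41.2543′; 139 + 41.2543/60 = 139.6875717
  W → negative
Point 2:
  φ: degrees = first 2 digits = 30, minutes = 24.44187; 30 + 24.44187/60 = 30.4073645
  S → negative
  Longitude: split at 3 digits → 096° and 5.1358′; 96 + 5.1358/60 = 96.0855967
  hemisphere W, so the sign is −
Point 3:
  Latitude: degrees = first 2 digits = 28, minutes = 6.6169; 28 + 6.6169/60 = 28.1102817
  S ⇒ negate
  Lon: split at 3 digits → 140° and 19.035′; 140 + 19.035/60 = 140.3172500
  hemisphere W, so the sign is −

1. 76.054213, -139.687572
2. -30.407365, -96.085597
3. -28.110282, -140.317250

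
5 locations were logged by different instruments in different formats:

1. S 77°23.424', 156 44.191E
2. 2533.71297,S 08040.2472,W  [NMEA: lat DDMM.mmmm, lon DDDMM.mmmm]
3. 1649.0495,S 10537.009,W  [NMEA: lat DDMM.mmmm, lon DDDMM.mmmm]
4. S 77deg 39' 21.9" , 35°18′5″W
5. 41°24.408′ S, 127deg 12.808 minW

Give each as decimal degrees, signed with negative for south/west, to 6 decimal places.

1. -77.390400, 156.736517
2. -25.561883, -80.670787
3. -16.817492, -105.616817
4. -77.656083, -35.301389
5. -41.406800, -127.213467

Point 1:
  Lat: 23.424′ = 0.390400°; total 77.3904000
  S → negative
  Longitude: 156 + 44.191/60 = 156.7365167
  E ⇒ keep positive
Point 2:
  Lat: degrees = first 2 digits = 25, minutes = 33.71297; 25 + 33.71297/60 = 25.5618828
  hemisphere S, so the sign is −
  λ: degrees = first 3 digits = 80, minutes = 40.2472; 80 + 40.2472/60 = 80.6707867
  W ⇒ negate
Point 3:
  φ: degrees = first 2 digits = 16, minutes = 49.0495; 16 + 49.0495/60 = 16.8174917
  S ⇒ negate
  Longitude: split at 3 digits → 105° and 37.009′; 105 + 37.009/60 = 105.6168167
  hemisphere W, so the sign is −
Point 4:
  φ: 77° + 39/60 + 21.9/3600 = 77 + 0.650000 + 0.006083 = 77.6560833
  S ⇒ negate
  λ: 35° + 18/60 + 5/3600 = 35 + 0.300000 + 0.001389 = 35.3013889
  hemisphere W, so the sign is −
Point 5:
  Latitude: 24.408′ = 0.406800°; total 41.4068000
  S → negative
  λ: 12.808′ = 0.213467°; total 127.2134667
  W → negative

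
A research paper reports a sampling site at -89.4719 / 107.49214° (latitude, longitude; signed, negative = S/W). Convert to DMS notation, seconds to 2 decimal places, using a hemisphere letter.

Latitude is negative → S; |value| = 89.471900
Latitude: 0.471900° → 28.31400′; 0.31400 × 60 = 18.8400″
λ: 0.492140 × 60 = 29.52840′ → 29′, remainder × 60 = 31.7040″

89°28′18.84″ S, 107°29′31.70″ E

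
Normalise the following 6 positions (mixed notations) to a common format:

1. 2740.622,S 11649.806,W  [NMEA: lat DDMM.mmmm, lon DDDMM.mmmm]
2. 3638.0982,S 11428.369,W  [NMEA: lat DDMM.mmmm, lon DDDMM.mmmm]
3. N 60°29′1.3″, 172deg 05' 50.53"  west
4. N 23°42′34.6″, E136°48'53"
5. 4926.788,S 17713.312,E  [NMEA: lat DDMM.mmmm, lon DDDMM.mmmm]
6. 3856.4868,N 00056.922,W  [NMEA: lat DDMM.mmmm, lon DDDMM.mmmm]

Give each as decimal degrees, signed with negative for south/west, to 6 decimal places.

Point 1:
  φ: degrees = first 2 digits = 27, minutes = 40.622; 27 + 40.622/60 = 27.6770333
  hemisphere S, so the sign is −
  λ: split at 3 digits → 116° and 49.806′; 116 + 49.806/60 = 116.8301000
  W ⇒ negate
Point 2:
  Latitude: degrees = first 2 digits = 36, minutes = 38.0982; 36 + 38.0982/60 = 36.6349700
  S → negative
  Longitude: split at 3 digits → 114° and 28.369′; 114 + 28.369/60 = 114.4728167
  W → negative
Point 3:
  Latitude: 60 + 29/60 + 1.3/3600 = 60.4836944
  N ⇒ keep positive
  λ: 172 + 5/60 + 50.53/3600 = 172.0973694
  hemisphere W, so the sign is −
Point 4:
  Lat: 42′ + 34.6″ = 42.57667′; 23 + 42.57667/60 = 23.7096111
  N ⇒ keep positive
  λ: 136 + 48/60 + 53/3600 = 136.8147222
  E ⇒ keep positive
Point 5:
  Latitude: degrees = first 2 digits = 49, minutes = 26.788; 49 + 26.788/60 = 49.4464667
  hemisphere S, so the sign is −
  Lon: degrees = first 3 digits = 177, minutes = 13.312; 177 + 13.312/60 = 177.2218667
  E ⇒ keep positive
Point 6:
  Latitude: degrees = first 2 digits = 38, minutes = 56.4868; 38 + 56.4868/60 = 38.9414467
  N → positive
  λ: degrees = first 3 digits = 0, minutes = 56.922; 0 + 56.922/60 = 0.9487000
  hemisphere W, so the sign is −

1. -27.677033, -116.830100
2. -36.634970, -114.472817
3. 60.483694, -172.097369
4. 23.709611, 136.814722
5. -49.446467, 177.221867
6. 38.941447, -0.948700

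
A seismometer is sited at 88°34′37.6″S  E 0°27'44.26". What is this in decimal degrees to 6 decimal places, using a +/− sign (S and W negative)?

-88.577111, 0.462294

Latitude: 88° + 34/60 + 37.6/3600 = 88 + 0.566667 + 0.010444 = 88.5771111
S → negative
Lon: 0° + 27/60 + 44.26/3600 = 0 + 0.450000 + 0.012294 = 0.4622944
E ⇒ keep positive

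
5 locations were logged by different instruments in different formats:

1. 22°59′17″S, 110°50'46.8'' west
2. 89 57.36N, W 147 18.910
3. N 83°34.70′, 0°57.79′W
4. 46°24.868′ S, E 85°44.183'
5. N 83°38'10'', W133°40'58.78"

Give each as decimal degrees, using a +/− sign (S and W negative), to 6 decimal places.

1. -22.988056, -110.846333
2. 89.956000, -147.315167
3. 83.578333, -0.963167
4. -46.414467, 85.736383
5. 83.636111, -133.682994

Point 1:
  φ: 59′ + 17″ = 59.28333′; 22 + 59.28333/60 = 22.9880556
  S ⇒ negate
  Longitude: 110 + 50/60 + 46.8/3600 = 110.8463333
  W ⇒ negate
Point 2:
  Latitude: 89 + 57.36/60 = 89.9560000
  N ⇒ keep positive
  Lon: 18.91′ = 0.315167°; total 147.3151667
  hemisphere W, so the sign is −
Point 3:
  Latitude: 83 + 34.7/60 = 83.5783333
  N ⇒ keep positive
  Lon: 57.79′ = 0.963167°; total 0.9631667
  W ⇒ negate
Point 4:
  Latitude: 46 + 24.868/60 = 46.4144667
  S ⇒ negate
  Longitude: 85 + 44.183/60 = 85.7363833
  E ⇒ keep positive
Point 5:
  φ: 38′ + 10″ = 38.16667′; 83 + 38.16667/60 = 83.6361111
  N → positive
  Lon: 40′ + 58.78″ = 40.97967′; 133 + 40.97967/60 = 133.6829944
  W ⇒ negate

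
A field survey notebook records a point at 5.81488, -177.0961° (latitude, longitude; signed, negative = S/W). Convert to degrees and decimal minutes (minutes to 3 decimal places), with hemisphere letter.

φ: fractional part 0.814880 → 48.89280 minutes
Longitude is negative → W; |value| = 177.096100
λ: 177° + 0.096100 × 60 = 177° 5.76600′

5° 48.893′ N, 177° 5.766′ W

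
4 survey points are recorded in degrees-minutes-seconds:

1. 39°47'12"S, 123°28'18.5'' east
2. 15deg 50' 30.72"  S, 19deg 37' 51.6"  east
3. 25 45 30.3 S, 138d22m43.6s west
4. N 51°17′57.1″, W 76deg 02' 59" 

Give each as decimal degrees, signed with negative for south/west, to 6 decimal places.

1. -39.786667, 123.471806
2. -15.841867, 19.631000
3. -25.758417, -138.378778
4. 51.299194, -76.049722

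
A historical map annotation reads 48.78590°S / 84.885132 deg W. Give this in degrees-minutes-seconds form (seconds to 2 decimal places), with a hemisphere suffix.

φ: 0.785900° → 47.15400′; 0.15400 × 60 = 9.2400″
λ: 0.885132 × 60 = 53.10792′ → 53′, remainder × 60 = 6.4752″

48°47′9.24″ S, 84°53′6.48″ W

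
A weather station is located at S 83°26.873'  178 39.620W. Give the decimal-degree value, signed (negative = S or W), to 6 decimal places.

φ: 83 + 26.873/60 = 83.4478833
hemisphere S, so the sign is −
λ: 39.62′ = 0.660333°; total 178.6603333
hemisphere W, so the sign is −

-83.447883, -178.660333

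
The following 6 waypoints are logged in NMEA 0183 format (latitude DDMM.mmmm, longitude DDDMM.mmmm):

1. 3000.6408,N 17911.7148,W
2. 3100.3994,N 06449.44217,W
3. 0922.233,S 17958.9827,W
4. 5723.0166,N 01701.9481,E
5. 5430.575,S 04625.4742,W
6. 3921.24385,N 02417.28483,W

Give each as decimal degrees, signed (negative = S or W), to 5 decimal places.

1. 30.01068, -179.19525
2. 31.00666, -64.82404
3. -9.37055, -179.98305
4. 57.38361, 17.03247
5. -54.50958, -46.42457
6. 39.35406, -24.28808

Point 1:
  Lat: degrees = first 2 digits = 30, minutes = 0.6408; 30 + 0.6408/60 = 30.010680
  N → positive
  Longitude: degrees = first 3 digits = 179, minutes = 11.7148; 179 + 11.7148/60 = 179.195247
  W ⇒ negate
Point 2:
  Lat: degrees = first 2 digits = 31, minutes = 0.3994; 31 + 0.3994/60 = 31.006657
  N ⇒ keep positive
  Longitude: split at 3 digits → 064° and 49.44217′; 64 + 49.44217/60 = 64.824036
  hemisphere W, so the sign is −
Point 3:
  φ: split at 2 digits → 09° and 22.233′; 9 + 22.233/60 = 9.370550
  S ⇒ negate
  Longitude: degrees = first 3 digits = 179, minutes = 58.9827; 179 + 58.9827/60 = 179.983045
  W → negative
Point 4:
  φ: split at 2 digits → 57° and 23.0166′; 57 + 23.0166/60 = 57.383610
  N → positive
  Lon: degrees = first 3 digits = 17, minutes = 1.9481; 17 + 1.9481/60 = 17.032468
  E → positive
Point 5:
  Lat: degrees = first 2 digits = 54, minutes = 30.575; 54 + 30.575/60 = 54.509583
  hemisphere S, so the sign is −
  λ: split at 3 digits → 046° and 25.4742′; 46 + 25.4742/60 = 46.424570
  W ⇒ negate
Point 6:
  Lat: split at 2 digits → 39° and 21.24385′; 39 + 21.24385/60 = 39.354064
  N → positive
  λ: degrees = first 3 digits = 24, minutes = 17.28483; 24 + 17.28483/60 = 24.288081
  W → negative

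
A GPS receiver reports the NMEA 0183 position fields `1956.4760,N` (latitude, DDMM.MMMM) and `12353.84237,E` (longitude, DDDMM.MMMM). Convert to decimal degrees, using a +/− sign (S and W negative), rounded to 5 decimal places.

Lat: split at 2 digits → 19° and 56.476′; 19 + 56.476/60 = 19.941267
N ⇒ keep positive
Longitude: split at 3 digits → 123° and 53.84237′; 123 + 53.84237/60 = 123.897373
E ⇒ keep positive

19.94127, 123.89737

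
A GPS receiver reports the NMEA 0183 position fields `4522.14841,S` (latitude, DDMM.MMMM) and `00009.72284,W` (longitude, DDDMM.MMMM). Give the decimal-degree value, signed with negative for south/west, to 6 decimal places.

Lat: split at 2 digits → 45° and 22.14841′; 45 + 22.14841/60 = 45.3691402
S ⇒ negate
Longitude: split at 3 digits → 000° and 9.72284′; 0 + 9.72284/60 = 0.1620473
W → negative

-45.369140, -0.162047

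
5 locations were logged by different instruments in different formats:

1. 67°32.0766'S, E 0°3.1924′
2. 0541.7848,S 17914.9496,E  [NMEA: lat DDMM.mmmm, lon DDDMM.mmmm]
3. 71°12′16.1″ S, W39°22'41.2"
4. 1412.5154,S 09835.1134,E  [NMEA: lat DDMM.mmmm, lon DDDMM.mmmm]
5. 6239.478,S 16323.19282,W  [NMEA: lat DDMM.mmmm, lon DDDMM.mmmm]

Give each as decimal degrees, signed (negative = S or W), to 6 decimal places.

Point 1:
  Latitude: 67 + 32.0766/60 = 67.5346100
  S → negative
  Longitude: 3.1924′ = 0.053207°; total 0.0532067
  E ⇒ keep positive
Point 2:
  Lat: degrees = first 2 digits = 5, minutes = 41.7848; 5 + 41.7848/60 = 5.6964133
  hemisphere S, so the sign is −
  Longitude: split at 3 digits → 179° and 14.9496′; 179 + 14.9496/60 = 179.2491600
  E → positive
Point 3:
  Latitude: 71° + 12/60 + 16.1/3600 = 71 + 0.200000 + 0.004472 = 71.2044722
  S → negative
  Lon: 39° + 22/60 + 41.2/3600 = 39 + 0.366667 + 0.011444 = 39.3781111
  hemisphere W, so the sign is −
Point 4:
  Latitude: degrees = first 2 digits = 14, minutes = 12.5154; 14 + 12.5154/60 = 14.2085900
  hemisphere S, so the sign is −
  λ: degrees = first 3 digits = 98, minutes = 35.1134; 98 + 35.1134/60 = 98.5852233
  E → positive
Point 5:
  φ: degrees = first 2 digits = 62, minutes = 39.478; 62 + 39.478/60 = 62.6579667
  S → negative
  Longitude: split at 3 digits → 163° and 23.19282′; 163 + 23.19282/60 = 163.3865470
  hemisphere W, so the sign is −

1. -67.534610, 0.053207
2. -5.696413, 179.249160
3. -71.204472, -39.378111
4. -14.208590, 98.585223
5. -62.657967, -163.386547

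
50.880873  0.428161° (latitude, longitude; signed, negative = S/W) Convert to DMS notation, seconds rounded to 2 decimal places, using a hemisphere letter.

Lat: 0.880873° → 52.85238′; 0.85238 × 60 = 51.1428″
Lon: 0.428161 × 60 = 25.68966′ → 25′, remainder × 60 = 41.3796″

50°52′51.14″ N, 0°25′41.38″ E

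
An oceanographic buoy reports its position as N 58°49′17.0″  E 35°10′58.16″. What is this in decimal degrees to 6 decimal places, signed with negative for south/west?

58.821389, 35.182822

φ: 58° + 49/60 + 17/3600 = 58 + 0.816667 + 0.004722 = 58.8213889
N ⇒ keep positive
λ: 35 + 10/60 + 58.16/3600 = 35.1828222
E → positive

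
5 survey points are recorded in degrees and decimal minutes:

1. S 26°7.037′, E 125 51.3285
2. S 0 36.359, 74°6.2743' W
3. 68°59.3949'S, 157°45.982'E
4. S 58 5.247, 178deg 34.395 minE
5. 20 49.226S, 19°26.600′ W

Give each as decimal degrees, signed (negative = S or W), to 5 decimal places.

1. -26.11728, 125.85548
2. -0.60598, -74.10457
3. -68.98992, 157.76637
4. -58.08745, 178.57325
5. -20.82043, -19.44333

Point 1:
  φ: 7.037′ = 0.117283°; total 26.117283
  S → negative
  Longitude: 51.3285′ = 0.855475°; total 125.855475
  E → positive
Point 2:
  Latitude: 0 + 36.359/60 = 0.605983
  S → negative
  Longitude: 74 + 6.2743/60 = 74.104572
  W ⇒ negate
Point 3:
  Latitude: 68 + 59.3949/60 = 68.989915
  S ⇒ negate
  λ: 45.982′ = 0.766367°; total 157.766367
  E ⇒ keep positive
Point 4:
  φ: 58 + 5.247/60 = 58.087450
  hemisphere S, so the sign is −
  Longitude: 34.395′ = 0.573250°; total 178.573250
  E ⇒ keep positive
Point 5:
  Lat: 20 + 49.226/60 = 20.820433
  S → negative
  Lon: 26.6′ = 0.443333°; total 19.443333
  W → negative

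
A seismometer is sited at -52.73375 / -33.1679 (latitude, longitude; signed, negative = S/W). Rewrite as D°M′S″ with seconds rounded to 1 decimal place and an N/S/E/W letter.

52°44′1.5″ S, 33°10′4.4″ W

Latitude is negative → S; |value| = 52.733750
Lat: whole degrees 52; 44.02500′ → 44′ and 1.500″
Longitude is negative → W; |value| = 33.167900
λ: 0.167900° → 10.07400′; 0.07400 × 60 = 4.440″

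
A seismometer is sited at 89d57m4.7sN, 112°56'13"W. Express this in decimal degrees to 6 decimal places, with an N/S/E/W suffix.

Latitude: 89° + 57/60 + 4.7/3600 = 89 + 0.950000 + 0.001306 = 89.9513056
Longitude: 112° + 56/60 + 13/3600 = 112 + 0.933333 + 0.003611 = 112.9369444

89.951306° N, 112.936944° W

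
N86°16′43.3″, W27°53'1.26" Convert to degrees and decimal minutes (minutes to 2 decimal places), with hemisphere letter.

Lat: seconds/60 = 0.72167; minutes = 16 + 0.72167 = 16.7217
Longitude: seconds/60 = 0.02100; minutes = 53 + 0.02100 = 53.0210

86° 16.72′ N, 27° 53.02′ W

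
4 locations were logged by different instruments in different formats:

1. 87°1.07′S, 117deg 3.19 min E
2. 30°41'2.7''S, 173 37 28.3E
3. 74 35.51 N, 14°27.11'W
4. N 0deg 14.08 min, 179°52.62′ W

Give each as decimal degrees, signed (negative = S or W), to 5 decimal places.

1. -87.01783, 117.05317
2. -30.68408, 173.62453
3. 74.59183, -14.45183
4. 0.23467, -179.87700

Point 1:
  Lat: 87 + 1.07/60 = 87.017833
  hemisphere S, so the sign is −
  λ: 3.19′ = 0.053167°; total 117.053167
  E ⇒ keep positive
Point 2:
  Latitude: 30° + 41/60 + 2.7/3600 = 30 + 0.683333 + 0.000750 = 30.684083
  S ⇒ negate
  Lon: 173° + 37/60 + 28.3/3600 = 173 + 0.616667 + 0.007861 = 173.624528
  E → positive
Point 3:
  Lat: 74 + 35.51/60 = 74.591833
  N → positive
  Lon: 27.11′ = 0.451833°; total 14.451833
  W ⇒ negate
Point 4:
  Latitude: 14.08′ = 0.234667°; total 0.234667
  N ⇒ keep positive
  λ: 52.62′ = 0.877000°; total 179.877000
  hemisphere W, so the sign is −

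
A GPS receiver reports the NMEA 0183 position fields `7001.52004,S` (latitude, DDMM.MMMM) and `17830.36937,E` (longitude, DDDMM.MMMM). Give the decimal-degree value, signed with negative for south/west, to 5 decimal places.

-70.02533, 178.50616

Latitude: degrees = first 2 digits = 70, minutes = 1.52004; 70 + 1.52004/60 = 70.025334
S → negative
λ: split at 3 digits → 178° and 30.36937′; 178 + 30.36937/60 = 178.506156
E ⇒ keep positive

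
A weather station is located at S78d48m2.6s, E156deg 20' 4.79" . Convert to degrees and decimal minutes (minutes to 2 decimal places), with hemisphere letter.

78° 48.04′ S, 156° 20.08′ E

Lat: seconds/60 = 0.04333; minutes = 48 + 0.04333 = 48.0433
Lon: seconds/60 = 0.07983; minutes = 20 + 0.07983 = 20.0798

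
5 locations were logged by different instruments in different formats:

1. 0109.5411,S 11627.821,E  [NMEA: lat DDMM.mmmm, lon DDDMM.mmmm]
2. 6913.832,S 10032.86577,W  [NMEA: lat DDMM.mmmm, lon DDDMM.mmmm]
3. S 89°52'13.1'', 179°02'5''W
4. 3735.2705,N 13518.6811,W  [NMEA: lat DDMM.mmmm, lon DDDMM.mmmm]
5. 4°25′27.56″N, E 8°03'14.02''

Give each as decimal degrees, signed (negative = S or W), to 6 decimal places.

1. -1.159018, 116.463683
2. -69.230533, -100.547763
3. -89.870306, -179.034722
4. 37.587842, -135.311352
5. 4.424322, 8.053894

Point 1:
  Latitude: split at 2 digits → 01° and 9.5411′; 1 + 9.5411/60 = 1.1590183
  S → negative
  λ: degrees = first 3 digits = 116, minutes = 27.821; 116 + 27.821/60 = 116.4636833
  E ⇒ keep positive
Point 2:
  Lat: split at 2 digits → 69° and 13.832′; 69 + 13.832/60 = 69.2305333
  S → negative
  Lon: degrees = first 3 digits = 100, minutes = 32.86577; 100 + 32.86577/60 = 100.5477628
  W ⇒ negate
Point 3:
  Latitude: 89 + 52/60 + 13.1/3600 = 89.8703056
  S → negative
  Lon: 179° + 2/60 + 5/3600 = 179 + 0.033333 + 0.001389 = 179.0347222
  W → negative
Point 4:
  Latitude: split at 2 digits → 37° and 35.2705′; 37 + 35.2705/60 = 37.5878417
  N → positive
  λ: degrees = first 3 digits = 135, minutes = 18.6811; 135 + 18.6811/60 = 135.3113517
  W → negative
Point 5:
  φ: 25′ + 27.56″ = 25.45933′; 4 + 25.45933/60 = 4.4243222
  N → positive
  Longitude: 8 + 3/60 + 14.02/3600 = 8.0538944
  E ⇒ keep positive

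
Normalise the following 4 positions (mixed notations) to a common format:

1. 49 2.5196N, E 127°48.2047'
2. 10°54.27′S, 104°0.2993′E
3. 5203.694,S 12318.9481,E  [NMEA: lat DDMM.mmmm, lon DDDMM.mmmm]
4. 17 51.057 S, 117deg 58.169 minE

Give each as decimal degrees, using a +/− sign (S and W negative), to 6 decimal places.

Point 1:
  Lat: 49 + 2.5196/60 = 49.0419933
  N → positive
  λ: 48.2047′ = 0.803412°; total 127.8034117
  E ⇒ keep positive
Point 2:
  Lat: 10 + 54.27/60 = 10.9045000
  S → negative
  λ: 104 + 0.2993/60 = 104.0049883
  E → positive
Point 3:
  φ: split at 2 digits → 52° and 3.694′; 52 + 3.694/60 = 52.0615667
  S → negative
  Longitude: split at 3 digits → 123° and 18.9481′; 123 + 18.9481/60 = 123.3158017
  E → positive
Point 4:
  φ: 51.057′ = 0.850950°; total 17.8509500
  S → negative
  λ: 117 + 58.169/60 = 117.9694833
  E → positive

1. 49.041993, 127.803412
2. -10.904500, 104.004988
3. -52.061567, 123.315802
4. -17.850950, 117.969483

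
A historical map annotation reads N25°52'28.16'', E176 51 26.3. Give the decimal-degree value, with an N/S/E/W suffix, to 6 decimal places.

25.874489° N, 176.857306° E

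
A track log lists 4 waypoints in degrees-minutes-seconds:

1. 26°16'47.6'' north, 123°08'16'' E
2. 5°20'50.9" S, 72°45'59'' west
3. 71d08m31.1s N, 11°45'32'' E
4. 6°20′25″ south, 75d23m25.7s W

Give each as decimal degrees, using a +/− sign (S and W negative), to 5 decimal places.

Point 1:
  Latitude: 26° + 16/60 + 47.6/3600 = 26 + 0.266667 + 0.013222 = 26.279889
  N ⇒ keep positive
  Longitude: 8′ + 16″ = 8.26667′; 123 + 8.26667/60 = 123.137778
  E ⇒ keep positive
Point 2:
  Lat: 5 + 20/60 + 50.9/3600 = 5.347472
  hemisphere S, so the sign is −
  λ: 72 + 45/60 + 59/3600 = 72.766389
  W ⇒ negate
Point 3:
  φ: 71 + 8/60 + 31.1/3600 = 71.141972
  N → positive
  λ: 11 + 45/60 + 32/3600 = 11.758889
  E ⇒ keep positive
Point 4:
  Lat: 6° + 20/60 + 25/3600 = 6 + 0.333333 + 0.006944 = 6.340278
  S ⇒ negate
  Longitude: 75° + 23/60 + 25.7/3600 = 75 + 0.383333 + 0.007139 = 75.390472
  W ⇒ negate

1. 26.27989, 123.13778
2. -5.34747, -72.76639
3. 71.14197, 11.75889
4. -6.34028, -75.39047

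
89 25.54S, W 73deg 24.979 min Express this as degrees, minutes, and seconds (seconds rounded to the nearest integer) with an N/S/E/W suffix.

89°25′32″ S, 73°24′59″ W

Latitude: 25.54000′ → 25′ and 0.54000 × 60 = 32.40″
Lon: fractional minutes 0.97900 × 60 = 58.74″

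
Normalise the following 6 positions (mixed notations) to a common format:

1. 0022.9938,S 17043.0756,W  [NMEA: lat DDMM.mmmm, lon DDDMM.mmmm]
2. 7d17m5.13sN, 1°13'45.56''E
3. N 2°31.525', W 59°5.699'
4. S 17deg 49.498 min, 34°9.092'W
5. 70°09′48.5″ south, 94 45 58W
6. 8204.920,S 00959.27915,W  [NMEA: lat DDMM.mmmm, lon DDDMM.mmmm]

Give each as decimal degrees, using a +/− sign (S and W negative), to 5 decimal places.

1. -0.38323, -170.71793
2. 7.28476, 1.22932
3. 2.52542, -59.09498
4. -17.82497, -34.15153
5. -70.16347, -94.76611
6. -82.08200, -9.98799

Point 1:
  φ: degrees = first 2 digits = 0, minutes = 22.9938; 0 + 22.9938/60 = 0.383230
  hemisphere S, so the sign is −
  Longitude: split at 3 digits → 170° and 43.0756′; 170 + 43.0756/60 = 170.717927
  W → negative
Point 2:
  φ: 17′ + 5.13″ = 17.08550′; 7 + 17.08550/60 = 7.284758
  N ⇒ keep positive
  Lon: 1° + 13/60 + 45.56/3600 = 1 + 0.216667 + 0.012656 = 1.229322
  E → positive
Point 3:
  φ: 2 + 31.525/60 = 2.525417
  N ⇒ keep positive
  Lon: 5.699′ = 0.094983°; total 59.094983
  W → negative
Point 4:
  Latitude: 17 + 49.498/60 = 17.824967
  S ⇒ negate
  Lon: 34 + 9.092/60 = 34.151533
  W ⇒ negate
Point 5:
  Lat: 70 + 9/60 + 48.5/3600 = 70.163472
  S ⇒ negate
  Lon: 94 + 45/60 + 58/3600 = 94.766111
  W → negative
Point 6:
  Lat: degrees = first 2 digits = 82, minutes = 4.92; 82 + 4.92/60 = 82.082000
  hemisphere S, so the sign is −
  λ: split at 3 digits → 009° and 59.27915′; 9 + 59.27915/60 = 9.987986
  hemisphere W, so the sign is −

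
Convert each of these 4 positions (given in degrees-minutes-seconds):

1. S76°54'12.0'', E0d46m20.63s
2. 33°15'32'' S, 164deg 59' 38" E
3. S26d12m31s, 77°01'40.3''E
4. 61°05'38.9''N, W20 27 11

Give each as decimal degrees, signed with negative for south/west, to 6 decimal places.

1. -76.903333, 0.772397
2. -33.258889, 164.993889
3. -26.208611, 77.027861
4. 61.094139, -20.453056

Point 1:
  Latitude: 76 + 54/60 + 12/3600 = 76.9033333
  S ⇒ negate
  λ: 0 + 46/60 + 20.63/3600 = 0.7723972
  E → positive
Point 2:
  Lat: 33 + 15/60 + 32/3600 = 33.2588889
  S → negative
  Longitude: 164° + 59/60 + 38/3600 = 164 + 0.983333 + 0.010556 = 164.9938889
  E ⇒ keep positive
Point 3:
  Lat: 26 + 12/60 + 31/3600 = 26.2086111
  S → negative
  λ: 1′ + 40.3″ = 1.67167′; 77 + 1.67167/60 = 77.0278611
  E → positive
Point 4:
  Latitude: 61 + 5/60 + 38.9/3600 = 61.0941389
  N ⇒ keep positive
  Longitude: 27′ + 11″ = 27.18333′; 20 + 27.18333/60 = 20.4530556
  hemisphere W, so the sign is −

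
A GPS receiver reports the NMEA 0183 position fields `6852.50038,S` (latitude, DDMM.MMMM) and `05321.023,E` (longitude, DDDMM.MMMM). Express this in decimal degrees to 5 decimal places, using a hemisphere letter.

68.87501° S, 53.35038° E

Lat: degrees = first 2 digits = 68, minutes = 52.50038; 68 + 52.50038/60 = 68.875006
Longitude: degrees = first 3 digits = 53, minutes = 21.023; 53 + 21.023/60 = 53.350383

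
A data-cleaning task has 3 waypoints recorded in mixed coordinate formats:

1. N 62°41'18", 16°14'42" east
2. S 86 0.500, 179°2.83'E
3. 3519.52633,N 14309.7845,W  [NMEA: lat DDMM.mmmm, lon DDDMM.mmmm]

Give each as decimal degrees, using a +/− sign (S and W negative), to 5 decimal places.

1. 62.68833, 16.24500
2. -86.00833, 179.04717
3. 35.32544, -143.16308

Point 1:
  Latitude: 62° + 41/60 + 18/3600 = 62 + 0.683333 + 0.005000 = 62.688333
  N ⇒ keep positive
  Lon: 14′ + 42″ = 14.70000′; 16 + 14.70000/60 = 16.245000
  E ⇒ keep positive
Point 2:
  Latitude: 0.5′ = 0.008333°; total 86.008333
  S → negative
  Lon: 179 + 2.83/60 = 179.047167
  E ⇒ keep positive
Point 3:
  Latitude: degrees = first 2 digits = 35, minutes = 19.52633; 35 + 19.52633/60 = 35.325439
  N → positive
  Lon: degrees = first 3 digits = 143, minutes = 9.7845; 143 + 9.7845/60 = 143.163075
  W ⇒ negate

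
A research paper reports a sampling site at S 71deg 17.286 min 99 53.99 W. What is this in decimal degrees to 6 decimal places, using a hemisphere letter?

71.288100° S, 99.899833° W

Latitude: 17.286′ = 0.288100°; total 71.2881000
Longitude: 53.99′ = 0.899833°; total 99.8998333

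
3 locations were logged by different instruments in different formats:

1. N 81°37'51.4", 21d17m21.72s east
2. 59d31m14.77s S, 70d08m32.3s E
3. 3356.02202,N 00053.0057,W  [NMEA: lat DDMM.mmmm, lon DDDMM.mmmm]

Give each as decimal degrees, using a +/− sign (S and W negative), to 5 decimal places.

Point 1:
  Latitude: 37′ + 51.4″ = 37.85667′; 81 + 37.85667/60 = 81.630944
  N → positive
  λ: 21° + 17/60 + 21.72/3600 = 21 + 0.283333 + 0.006033 = 21.289367
  E → positive
Point 2:
  φ: 59 + 31/60 + 14.77/3600 = 59.520769
  S ⇒ negate
  λ: 8′ + 32.3″ = 8.53833′; 70 + 8.53833/60 = 70.142306
  E ⇒ keep positive
Point 3:
  φ: split at 2 digits → 33° and 56.02202′; 33 + 56.02202/60 = 33.933700
  N → positive
  Lon: split at 3 digits → 000° and 53.0057′; 0 + 53.0057/60 = 0.883428
  W → negative

1. 81.63094, 21.28937
2. -59.52077, 70.14231
3. 33.93370, -0.88343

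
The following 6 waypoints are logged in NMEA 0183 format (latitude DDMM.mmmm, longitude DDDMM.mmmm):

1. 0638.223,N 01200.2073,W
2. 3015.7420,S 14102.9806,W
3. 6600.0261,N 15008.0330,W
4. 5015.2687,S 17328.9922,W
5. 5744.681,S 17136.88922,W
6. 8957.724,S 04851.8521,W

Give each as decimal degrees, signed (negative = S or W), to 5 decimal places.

1. 6.63705, -12.00346
2. -30.26237, -141.04968
3. 66.00044, -150.13388
4. -50.25448, -173.48320
5. -57.74468, -171.61482
6. -89.96207, -48.86420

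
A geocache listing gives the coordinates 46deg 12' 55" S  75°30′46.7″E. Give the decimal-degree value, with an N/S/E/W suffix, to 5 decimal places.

46.21528° S, 75.51297° E

Lat: 46 + 12/60 + 55/3600 = 46.215278
λ: 30′ + 46.7″ = 30.77833′; 75 + 30.77833/60 = 75.512972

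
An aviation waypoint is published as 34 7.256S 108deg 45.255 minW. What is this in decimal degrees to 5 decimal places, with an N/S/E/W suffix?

φ: 34 + 7.256/60 = 34.120933
λ: 108 + 45.255/60 = 108.754250

34.12093° S, 108.75425° W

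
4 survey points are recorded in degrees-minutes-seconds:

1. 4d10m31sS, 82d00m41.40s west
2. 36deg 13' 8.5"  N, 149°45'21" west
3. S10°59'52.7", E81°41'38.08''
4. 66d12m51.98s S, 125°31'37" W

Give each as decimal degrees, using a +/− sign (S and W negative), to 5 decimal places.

1. -4.17528, -82.01150
2. 36.21903, -149.75583
3. -10.99797, 81.69391
4. -66.21444, -125.52694

Point 1:
  φ: 4° + 10/60 + 31/3600 = 4 + 0.166667 + 0.008611 = 4.175278
  hemisphere S, so the sign is −
  Longitude: 82 + 0/60 + 41.4/3600 = 82.011500
  W ⇒ negate
Point 2:
  Lat: 13′ + 8.5″ = 13.14167′; 36 + 13.14167/60 = 36.219028
  N → positive
  λ: 149 + 45/60 + 21/3600 = 149.755833
  W ⇒ negate
Point 3:
  Latitude: 59′ + 52.7″ = 59.87833′; 10 + 59.87833/60 = 10.997972
  S ⇒ negate
  λ: 81 + 41/60 + 38.08/3600 = 81.693911
  E ⇒ keep positive
Point 4:
  Latitude: 66° + 12/60 + 51.98/3600 = 66 + 0.200000 + 0.014439 = 66.214439
  hemisphere S, so the sign is −
  Lon: 125° + 31/60 + 37/3600 = 125 + 0.516667 + 0.010278 = 125.526944
  W ⇒ negate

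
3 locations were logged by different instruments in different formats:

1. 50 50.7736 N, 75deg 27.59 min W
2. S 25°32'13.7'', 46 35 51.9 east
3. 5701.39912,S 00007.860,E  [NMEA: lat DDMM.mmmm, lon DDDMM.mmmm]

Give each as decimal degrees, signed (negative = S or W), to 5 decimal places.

Point 1:
  φ: 50.7736′ = 0.846227°; total 50.846227
  N ⇒ keep positive
  Longitude: 75 + 27.59/60 = 75.459833
  hemisphere W, so the sign is −
Point 2:
  Lat: 25° + 32/60 + 13.7/3600 = 25 + 0.533333 + 0.003806 = 25.537139
  hemisphere S, so the sign is −
  Lon: 46 + 35/60 + 51.9/3600 = 46.597750
  E ⇒ keep positive
Point 3:
  Lat: split at 2 digits → 57° and 1.39912′; 57 + 1.39912/60 = 57.023319
  S ⇒ negate
  Longitude: degrees = first 3 digits = 0, minutes = 7.86; 0 + 7.86/60 = 0.131000
  E ⇒ keep positive

1. 50.84623, -75.45983
2. -25.53714, 46.59775
3. -57.02332, 0.13100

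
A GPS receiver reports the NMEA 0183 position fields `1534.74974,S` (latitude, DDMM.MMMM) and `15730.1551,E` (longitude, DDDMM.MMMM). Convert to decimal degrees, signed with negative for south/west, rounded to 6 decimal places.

-15.579162, 157.502585

Latitude: degrees = first 2 digits = 15, minutes = 34.74974; 15 + 34.74974/60 = 15.5791623
S ⇒ negate
λ: split at 3 digits → 157° and 30.1551′; 157 + 30.1551/60 = 157.5025850
E ⇒ keep positive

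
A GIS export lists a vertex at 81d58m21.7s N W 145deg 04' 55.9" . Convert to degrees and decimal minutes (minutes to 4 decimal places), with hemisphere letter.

81° 58.3617′ N, 145° 4.9317′ W

Latitude: seconds/60 = 0.36167; minutes = 58 + 0.36167 = 58.361667
Lon: 4 + 55.9/60 = 4.931667′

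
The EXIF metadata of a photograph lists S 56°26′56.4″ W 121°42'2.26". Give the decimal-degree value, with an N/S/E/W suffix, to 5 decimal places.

56.44900° S, 121.70063° W

Lat: 26′ + 56.4″ = 26.94000′; 56 + 26.94000/60 = 56.449000
Lon: 121 + 42/60 + 2.26/3600 = 121.700628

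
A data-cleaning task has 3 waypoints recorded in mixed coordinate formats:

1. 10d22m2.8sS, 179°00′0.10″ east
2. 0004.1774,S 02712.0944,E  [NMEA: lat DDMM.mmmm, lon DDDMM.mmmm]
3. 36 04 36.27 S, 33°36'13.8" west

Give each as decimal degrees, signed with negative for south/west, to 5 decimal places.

1. -10.36744, 179.00003
2. -0.06962, 27.20157
3. -36.07674, -33.60383

Point 1:
  Latitude: 22′ + 2.8″ = 22.04667′; 10 + 22.04667/60 = 10.367444
  S → negative
  Lon: 179 + 0/60 + 0.1/3600 = 179.000028
  E → positive
Point 2:
  Latitude: split at 2 digits → 00° and 4.1774′; 0 + 4.1774/60 = 0.069623
  S ⇒ negate
  Lon: degrees = first 3 digits = 27, minutes = 12.0944; 27 + 12.0944/60 = 27.201573
  E → positive
Point 3:
  Latitude: 36 + 4/60 + 36.27/3600 = 36.076742
  S ⇒ negate
  Lon: 33° + 36/60 + 13.8/3600 = 33 + 0.600000 + 0.003833 = 33.603833
  W → negative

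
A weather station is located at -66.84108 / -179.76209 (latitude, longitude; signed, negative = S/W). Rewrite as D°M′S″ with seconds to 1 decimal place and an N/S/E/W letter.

Latitude is negative → S; |value| = 66.841080
Latitude: whole degrees 66; 50.46480′ → 50′ and 27.888″
Longitude is negative → W; |value| = 179.762090
Lon: whole degrees 179; 45.72540′ → 45′ and 43.524″

66°50′27.9″ S, 179°45′43.5″ W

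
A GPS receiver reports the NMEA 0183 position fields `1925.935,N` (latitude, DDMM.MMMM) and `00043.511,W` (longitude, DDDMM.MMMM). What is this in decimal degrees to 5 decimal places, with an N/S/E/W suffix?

φ: degrees = first 2 digits = 19, minutes = 25.935; 19 + 25.935/60 = 19.432250
λ: split at 3 digits → 000° and 43.511′; 0 + 43.511/60 = 0.725183

19.43225° N, 0.72518° W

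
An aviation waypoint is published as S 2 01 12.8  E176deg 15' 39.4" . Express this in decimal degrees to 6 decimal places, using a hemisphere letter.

2.020222° S, 176.260944° E

Lat: 2° + 1/60 + 12.8/3600 = 2 + 0.016667 + 0.003556 = 2.0202222
Lon: 15′ + 39.4″ = 15.65667′; 176 + 15.65667/60 = 176.2609444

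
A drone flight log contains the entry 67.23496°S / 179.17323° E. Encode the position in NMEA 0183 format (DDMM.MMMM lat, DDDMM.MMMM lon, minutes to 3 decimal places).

6714.098,S / 17910.394,E

Lat: 67° + 0.234960 × 60 = 67° 14.09760′
Longitude: minutes = (179.173230 − 179) × 60 = 10.39380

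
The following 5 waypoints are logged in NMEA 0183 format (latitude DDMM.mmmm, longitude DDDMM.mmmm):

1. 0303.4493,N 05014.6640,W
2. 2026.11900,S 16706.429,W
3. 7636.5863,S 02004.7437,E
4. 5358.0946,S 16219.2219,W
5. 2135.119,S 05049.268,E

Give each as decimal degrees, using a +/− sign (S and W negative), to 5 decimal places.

Point 1:
  Lat: degrees = first 2 digits = 3, minutes = 3.4493; 3 + 3.4493/60 = 3.057488
  N → positive
  Longitude: degrees = first 3 digits = 50, minutes = 14.664; 50 + 14.664/60 = 50.244400
  hemisphere W, so the sign is −
Point 2:
  φ: degrees = first 2 digits = 20, minutes = 26.119; 20 + 26.119/60 = 20.435317
  S → negative
  Lon: degrees = first 3 digits = 167, minutes = 6.429; 167 + 6.429/60 = 167.107150
  hemisphere W, so the sign is −
Point 3:
  Lat: degrees = first 2 digits = 76, minutes = 36.5863; 76 + 36.5863/60 = 76.609772
  hemisphere S, so the sign is −
  Lon: split at 3 digits → 020° and 4.7437′; 20 + 4.7437/60 = 20.079062
  E → positive
Point 4:
  Lat: degrees = first 2 digits = 53, minutes = 58.0946; 53 + 58.0946/60 = 53.968243
  hemisphere S, so the sign is −
  λ: degrees = first 3 digits = 162, minutes = 19.2219; 162 + 19.2219/60 = 162.320365
  W → negative
Point 5:
  Lat: degrees = first 2 digits = 21, minutes = 35.119; 21 + 35.119/60 = 21.585317
  S ⇒ negate
  λ: split at 3 digits → 050° and 49.268′; 50 + 49.268/60 = 50.821133
  E ⇒ keep positive

1. 3.05749, -50.24440
2. -20.43532, -167.10715
3. -76.60977, 20.07906
4. -53.96824, -162.32037
5. -21.58532, 50.82113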